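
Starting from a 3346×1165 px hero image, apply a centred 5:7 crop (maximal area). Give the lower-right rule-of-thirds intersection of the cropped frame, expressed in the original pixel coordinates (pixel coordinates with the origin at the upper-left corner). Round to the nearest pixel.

x = 1812 px, y = 777 px

3346/1165 > 5/7, so the 5:7 crop keeps the full height 1165 and trims width to 1165 × 5/7 = 832.14 px.
Left offset = (3346 − 832.14)/2 = 1256.93 px; top offset = 0.
Lower-right is two-thirds across and two-thirds down within the crop:
x = 1256.93 + 2 × 832.14/3 ≈ 1812; y = 0.00 + 2 × 1165.00/3 ≈ 777.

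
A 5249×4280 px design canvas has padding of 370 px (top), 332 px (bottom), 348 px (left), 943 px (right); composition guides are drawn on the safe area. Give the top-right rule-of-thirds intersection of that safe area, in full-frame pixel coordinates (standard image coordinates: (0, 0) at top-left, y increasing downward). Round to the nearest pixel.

x = 2987 px, y = 1563 px

Content width = 5249 − 348 − 943 = 3958 px; content height = 4280 − 370 − 332 = 3578 px.
Top-right is two-thirds across and one-third down within the safe area.
x = 348 + 2 × 3958/3 = 348 + 2638.67 ≈ 2987
y = 370 + 1 × 3578/3 = 370 + 1192.67 ≈ 1563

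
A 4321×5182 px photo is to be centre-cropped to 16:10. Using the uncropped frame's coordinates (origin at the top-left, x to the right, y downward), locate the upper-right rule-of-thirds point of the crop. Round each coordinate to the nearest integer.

4321/5182 < 16/10, so the 16:10 crop keeps the full width 4321 and trims height to 4321 × 10/16 = 2700.62 px.
Top offset = (5182 − 2700.62)/2 = 1240.69 px; left offset = 0.
Upper-right is two-thirds across and one-third down within the crop:
x = 0.00 + 2 × 4321.00/3 ≈ 2881; y = 1240.69 + 1 × 2700.62/3 ≈ 2141.

(2881, 2141)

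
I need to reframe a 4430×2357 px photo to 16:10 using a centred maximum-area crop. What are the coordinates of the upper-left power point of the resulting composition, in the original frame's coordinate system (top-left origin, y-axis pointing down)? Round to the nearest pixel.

4430/2357 > 16/10, so the 16:10 crop keeps the full height 2357 and trims width to 2357 × 16/10 = 3771.20 px.
Left offset = (4430 − 3771.20)/2 = 329.40 px; top offset = 0.
Upper-left is one-third across and one-third down within the crop:
x = 329.40 + 1 × 3771.20/3 ≈ 1586; y = 0.00 + 1 × 2357.00/3 ≈ 786.

x = 1586 px, y = 786 px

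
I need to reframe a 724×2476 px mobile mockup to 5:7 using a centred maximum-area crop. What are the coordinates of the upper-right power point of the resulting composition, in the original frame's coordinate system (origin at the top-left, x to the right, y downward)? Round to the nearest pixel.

x = 483 px, y = 1069 px

724/2476 < 5/7, so the 5:7 crop keeps the full width 724 and trims height to 724 × 7/5 = 1013.60 px.
Top offset = (2476 − 1013.60)/2 = 731.20 px; left offset = 0.
Upper-right is two-thirds across and one-third down within the crop:
x = 0.00 + 2 × 724.00/3 ≈ 483; y = 731.20 + 1 × 1013.60/3 ≈ 1069.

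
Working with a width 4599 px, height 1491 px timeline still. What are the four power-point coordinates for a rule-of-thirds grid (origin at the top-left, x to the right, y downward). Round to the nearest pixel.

(1533, 497), (3066, 497), (1533, 994), (3066, 994)

One third of 4599 is 1533; one third of 1491 is 497.
Vertical third lines at x = 1533 and x = 3066; horizontal third lines at y = 497 and y = 994.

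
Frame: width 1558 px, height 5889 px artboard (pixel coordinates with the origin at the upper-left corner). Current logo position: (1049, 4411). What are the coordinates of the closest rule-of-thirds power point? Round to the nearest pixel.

x = 1039 px, y = 3926 px

Third lines: x ∈ {519, 1039}, y ∈ {1963, 3926}.
1049 is closer to x = 1039; 4411 is closer to y = 3926.
So the nearest intersection is the lower-right power point.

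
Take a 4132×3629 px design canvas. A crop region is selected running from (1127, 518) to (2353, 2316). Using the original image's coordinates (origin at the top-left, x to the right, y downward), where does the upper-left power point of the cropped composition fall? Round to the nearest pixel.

(1536, 1117)

Crop width = 2353 − 1127 = 1226 px; one third is 408.67 px.
Crop height = 2316 − 518 = 1798 px; one third is 599.33 px.
The upper-left point is one-third across and one-third down within the crop:
x = 1127 + 1 × 408.67 ≈ 1536; y = 518 + 1 × 599.33 ≈ 1117.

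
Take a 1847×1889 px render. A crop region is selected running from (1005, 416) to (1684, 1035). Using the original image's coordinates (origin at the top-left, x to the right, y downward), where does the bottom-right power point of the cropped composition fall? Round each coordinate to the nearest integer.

x = 1458 px, y = 829 px

Crop width = 1684 − 1005 = 679 px; one third is 226.33 px.
Crop height = 1035 − 416 = 619 px; one third is 206.33 px.
The bottom-right point is two-thirds across and two-thirds down within the crop:
x = 1005 + 2 × 226.33 ≈ 1458; y = 416 + 2 × 206.33 ≈ 829.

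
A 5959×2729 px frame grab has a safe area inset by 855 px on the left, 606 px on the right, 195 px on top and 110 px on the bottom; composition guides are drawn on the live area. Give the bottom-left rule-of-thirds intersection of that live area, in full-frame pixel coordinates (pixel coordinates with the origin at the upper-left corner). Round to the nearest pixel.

Content width = 5959 − 855 − 606 = 4498 px; content height = 2729 − 195 − 110 = 2424 px.
Bottom-left is one-third across and two-thirds down within the live area.
x = 855 + 1 × 4498/3 = 855 + 1499.33 ≈ 2354
y = 195 + 2 × 2424/3 = 195 + 1616.00 ≈ 1811

x = 2354 px, y = 1811 px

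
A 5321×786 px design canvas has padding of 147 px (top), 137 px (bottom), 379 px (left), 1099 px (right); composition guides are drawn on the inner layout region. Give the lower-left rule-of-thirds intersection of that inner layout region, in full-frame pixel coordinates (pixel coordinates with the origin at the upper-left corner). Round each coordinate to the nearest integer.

x = 1660 px, y = 482 px

Content width = 5321 − 379 − 1099 = 3843 px; content height = 786 − 147 − 137 = 502 px.
Lower-left is one-third across and two-thirds down within the inner layout region.
x = 379 + 1 × 3843/3 = 379 + 1281.00 ≈ 1660
y = 147 + 2 × 502/3 = 147 + 334.67 ≈ 482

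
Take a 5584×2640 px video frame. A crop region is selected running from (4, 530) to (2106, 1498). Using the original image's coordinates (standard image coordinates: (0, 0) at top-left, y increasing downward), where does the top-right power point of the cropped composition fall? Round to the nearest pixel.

x = 1405 px, y = 853 px

Crop width = 2106 − 4 = 2102 px; one third is 700.67 px.
Crop height = 1498 − 530 = 968 px; one third is 322.67 px.
The top-right point is two-thirds across and one-third down within the crop:
x = 4 + 2 × 700.67 ≈ 1405; y = 530 + 1 × 322.67 ≈ 853.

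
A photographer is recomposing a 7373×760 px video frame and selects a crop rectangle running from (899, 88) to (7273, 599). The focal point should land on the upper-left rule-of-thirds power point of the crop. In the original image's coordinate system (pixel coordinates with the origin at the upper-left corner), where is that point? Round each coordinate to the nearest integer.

Crop width = 7273 − 899 = 6374 px; one third is 2124.67 px.
Crop height = 599 − 88 = 511 px; one third is 170.33 px.
The upper-left point is one-third across and one-third down within the crop:
x = 899 + 1 × 2124.67 ≈ 3024; y = 88 + 1 × 170.33 ≈ 258.

x = 3024 px, y = 258 px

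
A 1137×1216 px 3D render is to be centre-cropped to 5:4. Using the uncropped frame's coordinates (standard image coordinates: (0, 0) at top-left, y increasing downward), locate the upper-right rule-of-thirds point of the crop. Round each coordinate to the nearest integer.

1137/1216 < 5/4, so the 5:4 crop keeps the full width 1137 and trims height to 1137 × 4/5 = 909.60 px.
Top offset = (1216 − 909.60)/2 = 153.20 px; left offset = 0.
Upper-right is two-thirds across and one-third down within the crop:
x = 0.00 + 2 × 1137.00/3 ≈ 758; y = 153.20 + 1 × 909.60/3 ≈ 456.

x = 758 px, y = 456 px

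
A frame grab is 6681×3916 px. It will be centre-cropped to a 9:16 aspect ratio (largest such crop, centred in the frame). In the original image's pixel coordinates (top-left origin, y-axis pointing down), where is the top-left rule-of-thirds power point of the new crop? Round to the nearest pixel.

x = 2973 px, y = 1305 px

6681/3916 > 9/16, so the 9:16 crop keeps the full height 3916 and trims width to 3916 × 9/16 = 2202.75 px.
Left offset = (6681 − 2202.75)/2 = 2239.12 px; top offset = 0.
Top-left is one-third across and one-third down within the crop:
x = 2239.12 + 1 × 2202.75/3 ≈ 2973; y = 0.00 + 1 × 3916.00/3 ≈ 1305.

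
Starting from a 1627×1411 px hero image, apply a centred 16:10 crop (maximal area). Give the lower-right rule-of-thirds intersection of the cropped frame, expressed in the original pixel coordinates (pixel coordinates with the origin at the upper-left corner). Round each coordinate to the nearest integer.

(1085, 875)

1627/1411 < 16/10, so the 16:10 crop keeps the full width 1627 and trims height to 1627 × 10/16 = 1016.88 px.
Top offset = (1411 − 1016.88)/2 = 197.06 px; left offset = 0.
Lower-right is two-thirds across and two-thirds down within the crop:
x = 0.00 + 2 × 1627.00/3 ≈ 1085; y = 197.06 + 2 × 1016.88/3 ≈ 875.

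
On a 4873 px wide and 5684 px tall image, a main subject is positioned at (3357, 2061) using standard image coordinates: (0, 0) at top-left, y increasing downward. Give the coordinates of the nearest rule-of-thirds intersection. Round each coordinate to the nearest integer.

x = 3249 px, y = 1895 px

Third lines: x ∈ {1624, 3249}, y ∈ {1895, 3789}.
3357 is closer to x = 3249; 2061 is closer to y = 1895.
So the nearest intersection is the upper-right power point.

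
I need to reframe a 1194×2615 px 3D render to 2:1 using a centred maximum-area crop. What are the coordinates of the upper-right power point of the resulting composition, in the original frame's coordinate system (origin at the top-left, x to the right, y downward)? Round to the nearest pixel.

x = 796 px, y = 1208 px

1194/2615 < 2/1, so the 2:1 crop keeps the full width 1194 and trims height to 1194 × 1/2 = 597.00 px.
Top offset = (2615 − 597.00)/2 = 1009.00 px; left offset = 0.
Upper-right is two-thirds across and one-third down within the crop:
x = 0.00 + 2 × 1194.00/3 ≈ 796; y = 1009.00 + 1 × 597.00/3 ≈ 1208.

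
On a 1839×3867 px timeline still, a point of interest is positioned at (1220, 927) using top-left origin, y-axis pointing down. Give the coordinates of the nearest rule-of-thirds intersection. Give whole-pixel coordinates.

Third lines: x ∈ {613, 1226}, y ∈ {1289, 2578}.
1220 is closer to x = 1226; 927 is closer to y = 1289.
So the nearest intersection is the upper-right power point.

(1226, 1289)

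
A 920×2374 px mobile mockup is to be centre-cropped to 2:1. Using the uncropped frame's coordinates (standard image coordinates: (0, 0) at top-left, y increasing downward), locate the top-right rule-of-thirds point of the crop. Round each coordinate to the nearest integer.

920/2374 < 2/1, so the 2:1 crop keeps the full width 920 and trims height to 920 × 1/2 = 460.00 px.
Top offset = (2374 − 460.00)/2 = 957.00 px; left offset = 0.
Top-right is two-thirds across and one-third down within the crop:
x = 0.00 + 2 × 920.00/3 ≈ 613; y = 957.00 + 1 × 460.00/3 ≈ 1110.

x = 613 px, y = 1110 px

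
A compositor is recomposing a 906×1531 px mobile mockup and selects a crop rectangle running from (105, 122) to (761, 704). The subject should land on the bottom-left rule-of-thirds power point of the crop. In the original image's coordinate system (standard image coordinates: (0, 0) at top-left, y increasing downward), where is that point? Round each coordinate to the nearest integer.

Crop width = 761 − 105 = 656 px; one third is 218.67 px.
Crop height = 704 − 122 = 582 px; one third is 194.00 px.
The bottom-left point is one-third across and two-thirds down within the crop:
x = 105 + 1 × 218.67 ≈ 324; y = 122 + 2 × 194.00 ≈ 510.

(324, 510)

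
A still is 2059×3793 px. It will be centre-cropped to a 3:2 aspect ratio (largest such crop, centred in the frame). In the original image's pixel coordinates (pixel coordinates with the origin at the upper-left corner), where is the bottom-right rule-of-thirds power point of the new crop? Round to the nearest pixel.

x = 1373 px, y = 2125 px

2059/3793 < 3/2, so the 3:2 crop keeps the full width 2059 and trims height to 2059 × 2/3 = 1372.67 px.
Top offset = (3793 − 1372.67)/2 = 1210.17 px; left offset = 0.
Bottom-right is two-thirds across and two-thirds down within the crop:
x = 0.00 + 2 × 2059.00/3 ≈ 1373; y = 1210.17 + 2 × 1372.67/3 ≈ 2125.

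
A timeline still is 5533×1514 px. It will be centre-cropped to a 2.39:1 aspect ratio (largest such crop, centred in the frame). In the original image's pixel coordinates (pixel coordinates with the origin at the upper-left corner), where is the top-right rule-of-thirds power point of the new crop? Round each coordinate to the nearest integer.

5533/1514 > 2.39/1, so the 2.39:1 crop keeps the full height 1514 and trims width to 1514 × 2.39/1 = 3618.46 px.
Left offset = (5533 − 3618.46)/2 = 957.27 px; top offset = 0.
Top-right is two-thirds across and one-third down within the crop:
x = 957.27 + 2 × 3618.46/3 ≈ 3370; y = 0.00 + 1 × 1514.00/3 ≈ 505.

x = 3370 px, y = 505 px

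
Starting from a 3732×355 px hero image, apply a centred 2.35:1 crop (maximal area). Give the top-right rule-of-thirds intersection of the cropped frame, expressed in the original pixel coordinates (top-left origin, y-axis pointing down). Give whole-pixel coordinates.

3732/355 > 2.35/1, so the 2.35:1 crop keeps the full height 355 and trims width to 355 × 2.35/1 = 834.25 px.
Left offset = (3732 − 834.25)/2 = 1448.88 px; top offset = 0.
Top-right is two-thirds across and one-third down within the crop:
x = 1448.88 + 2 × 834.25/3 ≈ 2005; y = 0.00 + 1 × 355.00/3 ≈ 118.

x = 2005 px, y = 118 px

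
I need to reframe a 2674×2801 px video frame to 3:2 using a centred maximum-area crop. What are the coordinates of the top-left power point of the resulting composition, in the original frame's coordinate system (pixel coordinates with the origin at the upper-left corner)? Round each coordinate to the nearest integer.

(891, 1103)

2674/2801 < 3/2, so the 3:2 crop keeps the full width 2674 and trims height to 2674 × 2/3 = 1782.67 px.
Top offset = (2801 − 1782.67)/2 = 509.17 px; left offset = 0.
Top-left is one-third across and one-third down within the crop:
x = 0.00 + 1 × 2674.00/3 ≈ 891; y = 509.17 + 1 × 1782.67/3 ≈ 1103.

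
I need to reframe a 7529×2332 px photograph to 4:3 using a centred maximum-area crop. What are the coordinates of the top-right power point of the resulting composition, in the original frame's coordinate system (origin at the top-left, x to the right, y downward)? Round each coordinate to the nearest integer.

7529/2332 > 4/3, so the 4:3 crop keeps the full height 2332 and trims width to 2332 × 4/3 = 3109.33 px.
Left offset = (7529 − 3109.33)/2 = 2209.83 px; top offset = 0.
Top-right is two-thirds across and one-third down within the crop:
x = 2209.83 + 2 × 3109.33/3 ≈ 4283; y = 0.00 + 1 × 2332.00/3 ≈ 777.

x = 4283 px, y = 777 px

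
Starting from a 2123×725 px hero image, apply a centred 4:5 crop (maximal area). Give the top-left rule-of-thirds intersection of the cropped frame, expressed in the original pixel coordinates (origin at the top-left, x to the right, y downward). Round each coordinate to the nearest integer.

2123/725 > 4/5, so the 4:5 crop keeps the full height 725 and trims width to 725 × 4/5 = 580.00 px.
Left offset = (2123 − 580.00)/2 = 771.50 px; top offset = 0.
Top-left is one-third across and one-third down within the crop:
x = 771.50 + 1 × 580.00/3 ≈ 965; y = 0.00 + 1 × 725.00/3 ≈ 242.

(965, 242)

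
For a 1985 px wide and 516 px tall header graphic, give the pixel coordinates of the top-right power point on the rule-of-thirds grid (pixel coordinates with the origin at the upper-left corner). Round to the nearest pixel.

The top-right point sits two-thirds of the way across and one-third of the way down.
x = 2 × 1985/3 ≈ 1323; y = 1 × 516/3 ≈ 172.

(1323, 172)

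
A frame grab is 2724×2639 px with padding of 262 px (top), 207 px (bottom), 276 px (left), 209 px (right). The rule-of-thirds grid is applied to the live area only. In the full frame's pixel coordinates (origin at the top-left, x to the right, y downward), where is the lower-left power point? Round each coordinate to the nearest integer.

(1022, 1709)

Content width = 2724 − 276 − 209 = 2239 px; content height = 2639 − 262 − 207 = 2170 px.
Lower-left is one-third across and two-thirds down within the live area.
x = 276 + 1 × 2239/3 = 276 + 746.33 ≈ 1022
y = 262 + 2 × 2170/3 = 262 + 1446.67 ≈ 1709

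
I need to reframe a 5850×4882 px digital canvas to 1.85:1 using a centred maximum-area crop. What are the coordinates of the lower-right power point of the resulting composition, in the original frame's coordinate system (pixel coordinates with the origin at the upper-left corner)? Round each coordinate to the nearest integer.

(3900, 2968)

5850/4882 < 1.85/1, so the 1.85:1 crop keeps the full width 5850 and trims height to 5850 × 1/1.85 = 3162.16 px.
Top offset = (4882 − 3162.16)/2 = 859.92 px; left offset = 0.
Lower-right is two-thirds across and two-thirds down within the crop:
x = 0.00 + 2 × 5850.00/3 ≈ 3900; y = 859.92 + 2 × 3162.16/3 ≈ 2968.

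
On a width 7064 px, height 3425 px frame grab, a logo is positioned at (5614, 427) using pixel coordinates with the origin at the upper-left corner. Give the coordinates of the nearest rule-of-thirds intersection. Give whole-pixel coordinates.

x = 4709 px, y = 1142 px

Third lines: x ∈ {2355, 4709}, y ∈ {1142, 2283}.
5614 is closer to x = 4709; 427 is closer to y = 1142.
So the nearest intersection is the upper-right power point.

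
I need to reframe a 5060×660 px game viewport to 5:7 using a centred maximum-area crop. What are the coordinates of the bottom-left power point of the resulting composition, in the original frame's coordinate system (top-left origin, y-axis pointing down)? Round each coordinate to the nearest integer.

x = 2451 px, y = 440 px

5060/660 > 5/7, so the 5:7 crop keeps the full height 660 and trims width to 660 × 5/7 = 471.43 px.
Left offset = (5060 − 471.43)/2 = 2294.29 px; top offset = 0.
Bottom-left is one-third across and two-thirds down within the crop:
x = 2294.29 + 1 × 471.43/3 ≈ 2451; y = 0.00 + 2 × 660.00/3 ≈ 440.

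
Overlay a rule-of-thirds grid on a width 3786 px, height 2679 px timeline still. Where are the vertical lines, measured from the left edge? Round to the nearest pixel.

3786 / 3 = 1262, so the vertical lines sit at one and two thirds of 3786.

x = 1262 px and x = 2524 px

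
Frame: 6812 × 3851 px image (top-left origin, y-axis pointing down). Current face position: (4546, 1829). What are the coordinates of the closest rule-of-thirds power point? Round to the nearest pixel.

x = 4541 px, y = 1284 px

Third lines: x ∈ {2271, 4541}, y ∈ {1284, 2567}.
4546 is closer to x = 4541; 1829 is closer to y = 1284.
So the nearest intersection is the upper-right power point.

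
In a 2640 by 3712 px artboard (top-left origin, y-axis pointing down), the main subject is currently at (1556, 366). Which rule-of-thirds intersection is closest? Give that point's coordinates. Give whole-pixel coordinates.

x = 1760 px, y = 1237 px

Third lines: x ∈ {880, 1760}, y ∈ {1237, 2475}.
1556 is closer to x = 1760; 366 is closer to y = 1237.
So the nearest intersection is the upper-right power point.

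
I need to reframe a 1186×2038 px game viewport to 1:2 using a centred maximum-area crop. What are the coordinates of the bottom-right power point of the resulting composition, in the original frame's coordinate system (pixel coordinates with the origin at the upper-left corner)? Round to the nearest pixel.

1186/2038 > 1/2, so the 1:2 crop keeps the full height 2038 and trims width to 2038 × 1/2 = 1019.00 px.
Left offset = (1186 − 1019.00)/2 = 83.50 px; top offset = 0.
Bottom-right is two-thirds across and two-thirds down within the crop:
x = 83.50 + 2 × 1019.00/3 ≈ 763; y = 0.00 + 2 × 2038.00/3 ≈ 1359.

x = 763 px, y = 1359 px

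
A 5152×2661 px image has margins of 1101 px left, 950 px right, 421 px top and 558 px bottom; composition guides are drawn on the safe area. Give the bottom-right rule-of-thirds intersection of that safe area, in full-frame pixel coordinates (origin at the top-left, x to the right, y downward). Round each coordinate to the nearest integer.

Content width = 5152 − 1101 − 950 = 3101 px; content height = 2661 − 421 − 558 = 1682 px.
Bottom-right is two-thirds across and two-thirds down within the safe area.
x = 1101 + 2 × 3101/3 = 1101 + 2067.33 ≈ 3168
y = 421 + 2 × 1682/3 = 421 + 1121.33 ≈ 1542

(3168, 1542)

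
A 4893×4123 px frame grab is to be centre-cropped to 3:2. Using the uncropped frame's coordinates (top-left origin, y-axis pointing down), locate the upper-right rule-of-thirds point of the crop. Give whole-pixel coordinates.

x = 3262 px, y = 1518 px

4893/4123 < 3/2, so the 3:2 crop keeps the full width 4893 and trims height to 4893 × 2/3 = 3262.00 px.
Top offset = (4123 − 3262.00)/2 = 430.50 px; left offset = 0.
Upper-right is two-thirds across and one-third down within the crop:
x = 0.00 + 2 × 4893.00/3 ≈ 3262; y = 430.50 + 1 × 3262.00/3 ≈ 1518.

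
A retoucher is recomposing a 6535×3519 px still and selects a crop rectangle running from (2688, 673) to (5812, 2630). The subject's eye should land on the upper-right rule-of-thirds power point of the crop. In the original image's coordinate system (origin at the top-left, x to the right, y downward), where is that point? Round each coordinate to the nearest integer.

(4771, 1325)

Crop width = 5812 − 2688 = 3124 px; one third is 1041.33 px.
Crop height = 2630 − 673 = 1957 px; one third is 652.33 px.
The upper-right point is two-thirds across and one-third down within the crop:
x = 2688 + 2 × 1041.33 ≈ 4771; y = 673 + 1 × 652.33 ≈ 1325.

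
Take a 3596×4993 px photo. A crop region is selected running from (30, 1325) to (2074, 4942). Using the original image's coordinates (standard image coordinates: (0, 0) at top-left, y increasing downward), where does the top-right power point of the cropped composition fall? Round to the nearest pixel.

(1393, 2531)

Crop width = 2074 − 30 = 2044 px; one third is 681.33 px.
Crop height = 4942 − 1325 = 3617 px; one third is 1205.67 px.
The top-right point is two-thirds across and one-third down within the crop:
x = 30 + 2 × 681.33 ≈ 1393; y = 1325 + 1 × 1205.67 ≈ 2531.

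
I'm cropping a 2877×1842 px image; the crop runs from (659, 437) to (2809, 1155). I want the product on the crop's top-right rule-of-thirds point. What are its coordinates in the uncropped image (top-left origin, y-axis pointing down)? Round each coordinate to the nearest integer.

(2092, 676)

Crop width = 2809 − 659 = 2150 px; one third is 716.67 px.
Crop height = 1155 − 437 = 718 px; one third is 239.33 px.
The top-right point is two-thirds across and one-third down within the crop:
x = 659 + 2 × 716.67 ≈ 2092; y = 437 + 1 × 239.33 ≈ 676.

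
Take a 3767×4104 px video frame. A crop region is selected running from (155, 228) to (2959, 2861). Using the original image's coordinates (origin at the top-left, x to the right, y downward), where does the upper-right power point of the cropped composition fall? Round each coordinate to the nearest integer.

x = 2024 px, y = 1106 px

Crop width = 2959 − 155 = 2804 px; one third is 934.67 px.
Crop height = 2861 − 228 = 2633 px; one third is 877.67 px.
The upper-right point is two-thirds across and one-third down within the crop:
x = 155 + 2 × 934.67 ≈ 2024; y = 228 + 1 × 877.67 ≈ 1106.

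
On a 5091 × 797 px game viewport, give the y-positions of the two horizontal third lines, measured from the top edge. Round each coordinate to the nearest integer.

266 px and 531 px

797 / 3 = 265.67, so the horizontal lines sit at one and two thirds of 797.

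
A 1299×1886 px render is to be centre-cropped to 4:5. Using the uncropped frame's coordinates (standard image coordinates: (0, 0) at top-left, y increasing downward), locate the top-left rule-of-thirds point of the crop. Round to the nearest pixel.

1299/1886 < 4/5, so the 4:5 crop keeps the full width 1299 and trims height to 1299 × 5/4 = 1623.75 px.
Top offset = (1886 − 1623.75)/2 = 131.12 px; left offset = 0.
Top-left is one-third across and one-third down within the crop:
x = 0.00 + 1 × 1299.00/3 ≈ 433; y = 131.12 + 1 × 1623.75/3 ≈ 672.

x = 433 px, y = 672 px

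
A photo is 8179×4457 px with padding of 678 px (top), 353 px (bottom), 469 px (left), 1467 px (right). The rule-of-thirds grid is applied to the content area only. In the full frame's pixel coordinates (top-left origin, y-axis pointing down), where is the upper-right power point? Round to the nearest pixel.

(4631, 1820)

Content width = 8179 − 469 − 1467 = 6243 px; content height = 4457 − 678 − 353 = 3426 px.
Upper-right is two-thirds across and one-third down within the content area.
x = 469 + 2 × 6243/3 = 469 + 4162.00 ≈ 4631
y = 678 + 1 × 3426/3 = 678 + 1142.00 ≈ 1820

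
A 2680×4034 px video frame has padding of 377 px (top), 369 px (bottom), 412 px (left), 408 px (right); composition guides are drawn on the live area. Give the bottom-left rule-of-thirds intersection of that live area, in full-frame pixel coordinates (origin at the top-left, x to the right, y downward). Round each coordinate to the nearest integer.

Content width = 2680 − 412 − 408 = 1860 px; content height = 4034 − 377 − 369 = 3288 px.
Bottom-left is one-third across and two-thirds down within the live area.
x = 412 + 1 × 1860/3 = 412 + 620.00 ≈ 1032
y = 377 + 2 × 3288/3 = 377 + 2192.00 ≈ 2569

x = 1032 px, y = 2569 px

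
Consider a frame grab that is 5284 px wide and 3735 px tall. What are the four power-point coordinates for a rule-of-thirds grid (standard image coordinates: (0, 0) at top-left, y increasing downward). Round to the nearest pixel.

One third of 5284 is 1761.33; one third of 3735 is 1245.
Vertical third lines at x = 1761 and x = 3523; horizontal third lines at y = 1245 and y = 2490.

(1761, 1245), (3523, 1245), (1761, 2490), (3523, 2490)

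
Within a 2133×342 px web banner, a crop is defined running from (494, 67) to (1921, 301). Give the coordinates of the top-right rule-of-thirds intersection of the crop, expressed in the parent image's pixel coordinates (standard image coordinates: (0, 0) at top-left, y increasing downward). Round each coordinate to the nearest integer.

Crop width = 1921 − 494 = 1427 px; one third is 475.67 px.
Crop height = 301 − 67 = 234 px; one third is 78.00 px.
The top-right point is two-thirds across and one-third down within the crop:
x = 494 + 2 × 475.67 ≈ 1445; y = 67 + 1 × 78.00 ≈ 145.

(1445, 145)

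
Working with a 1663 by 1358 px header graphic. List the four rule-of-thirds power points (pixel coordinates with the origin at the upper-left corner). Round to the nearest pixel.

(554, 453), (1109, 453), (554, 905), (1109, 905)

One third of 1663 is 554.33; one third of 1358 is 452.67.
Vertical third lines at x = 554 and x = 1109; horizontal third lines at y = 453 and y = 905.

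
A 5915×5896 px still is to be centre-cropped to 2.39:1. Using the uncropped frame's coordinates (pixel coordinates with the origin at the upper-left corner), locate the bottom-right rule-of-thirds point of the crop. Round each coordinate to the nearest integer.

5915/5896 < 2.39/1, so the 2.39:1 crop keeps the full width 5915 and trims height to 5915 × 1/2.39 = 2474.90 px.
Top offset = (5896 − 2474.90)/2 = 1710.55 px; left offset = 0.
Bottom-right is two-thirds across and two-thirds down within the crop:
x = 0.00 + 2 × 5915.00/3 ≈ 3943; y = 1710.55 + 2 × 2474.90/3 ≈ 3360.

x = 3943 px, y = 3360 px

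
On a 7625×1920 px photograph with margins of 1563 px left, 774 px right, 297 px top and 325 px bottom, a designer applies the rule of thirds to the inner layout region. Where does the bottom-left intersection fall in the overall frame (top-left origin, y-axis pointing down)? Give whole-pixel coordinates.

x = 3326 px, y = 1162 px

Content width = 7625 − 1563 − 774 = 5288 px; content height = 1920 − 297 − 325 = 1298 px.
Bottom-left is one-third across and two-thirds down within the inner layout region.
x = 1563 + 1 × 5288/3 = 1563 + 1762.67 ≈ 3326
y = 297 + 2 × 1298/3 = 297 + 865.33 ≈ 1162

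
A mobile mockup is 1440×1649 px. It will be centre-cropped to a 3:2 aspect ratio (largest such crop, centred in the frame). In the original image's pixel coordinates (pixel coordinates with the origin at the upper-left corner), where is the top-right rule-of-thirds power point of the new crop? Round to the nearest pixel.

x = 960 px, y = 665 px

1440/1649 < 3/2, so the 3:2 crop keeps the full width 1440 and trims height to 1440 × 2/3 = 960.00 px.
Top offset = (1649 − 960.00)/2 = 344.50 px; left offset = 0.
Top-right is two-thirds across and one-third down within the crop:
x = 0.00 + 2 × 1440.00/3 ≈ 960; y = 344.50 + 1 × 960.00/3 ≈ 665.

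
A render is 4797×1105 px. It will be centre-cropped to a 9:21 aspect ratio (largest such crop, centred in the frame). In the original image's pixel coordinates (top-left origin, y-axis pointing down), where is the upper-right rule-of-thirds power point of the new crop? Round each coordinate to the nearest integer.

(2477, 368)

4797/1105 > 9/21, so the 9:21 crop keeps the full height 1105 and trims width to 1105 × 9/21 = 473.57 px.
Left offset = (4797 − 473.57)/2 = 2161.71 px; top offset = 0.
Upper-right is two-thirds across and one-third down within the crop:
x = 2161.71 + 2 × 473.57/3 ≈ 2477; y = 0.00 + 1 × 1105.00/3 ≈ 368.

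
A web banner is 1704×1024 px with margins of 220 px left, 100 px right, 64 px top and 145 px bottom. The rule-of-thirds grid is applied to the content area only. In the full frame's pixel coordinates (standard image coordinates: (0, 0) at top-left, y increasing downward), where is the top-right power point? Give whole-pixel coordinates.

x = 1143 px, y = 336 px

Content width = 1704 − 220 − 100 = 1384 px; content height = 1024 − 64 − 145 = 815 px.
Top-right is two-thirds across and one-third down within the content area.
x = 220 + 2 × 1384/3 = 220 + 922.67 ≈ 1143
y = 64 + 1 × 815/3 = 64 + 271.67 ≈ 336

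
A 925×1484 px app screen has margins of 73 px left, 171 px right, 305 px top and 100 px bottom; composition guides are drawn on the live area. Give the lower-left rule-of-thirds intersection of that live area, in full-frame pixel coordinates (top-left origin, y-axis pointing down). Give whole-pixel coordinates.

Content width = 925 − 73 − 171 = 681 px; content height = 1484 − 305 − 100 = 1079 px.
Lower-left is one-third across and two-thirds down within the live area.
x = 73 + 1 × 681/3 = 73 + 227.00 ≈ 300
y = 305 + 2 × 1079/3 = 305 + 719.33 ≈ 1024

x = 300 px, y = 1024 px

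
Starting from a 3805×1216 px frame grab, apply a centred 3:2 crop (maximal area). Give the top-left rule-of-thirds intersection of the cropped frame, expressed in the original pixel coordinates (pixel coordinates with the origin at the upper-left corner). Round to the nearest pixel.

x = 1599 px, y = 405 px

3805/1216 > 3/2, so the 3:2 crop keeps the full height 1216 and trims width to 1216 × 3/2 = 1824.00 px.
Left offset = (3805 − 1824.00)/2 = 990.50 px; top offset = 0.
Top-left is one-third across and one-third down within the crop:
x = 990.50 + 1 × 1824.00/3 ≈ 1599; y = 0.00 + 1 × 1216.00/3 ≈ 405.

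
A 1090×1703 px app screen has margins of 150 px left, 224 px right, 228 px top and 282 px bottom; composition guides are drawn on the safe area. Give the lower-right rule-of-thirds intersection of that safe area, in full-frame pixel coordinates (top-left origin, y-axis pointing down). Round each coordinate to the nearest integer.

Content width = 1090 − 150 − 224 = 716 px; content height = 1703 − 228 − 282 = 1193 px.
Lower-right is two-thirds across and two-thirds down within the safe area.
x = 150 + 2 × 716/3 = 150 + 477.33 ≈ 627
y = 228 + 2 × 1193/3 = 228 + 795.33 ≈ 1023

x = 627 px, y = 1023 px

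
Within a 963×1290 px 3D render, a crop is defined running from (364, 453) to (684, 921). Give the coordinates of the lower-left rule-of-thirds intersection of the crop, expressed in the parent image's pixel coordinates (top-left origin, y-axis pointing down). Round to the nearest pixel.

Crop width = 684 − 364 = 320 px; one third is 106.67 px.
Crop height = 921 − 453 = 468 px; one third is 156.00 px.
The lower-left point is one-third across and two-thirds down within the crop:
x = 364 + 1 × 106.67 ≈ 471; y = 453 + 2 × 156.00 ≈ 765.

(471, 765)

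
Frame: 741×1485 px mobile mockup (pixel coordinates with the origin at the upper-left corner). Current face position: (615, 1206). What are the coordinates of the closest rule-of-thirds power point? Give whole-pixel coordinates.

Third lines: x ∈ {247, 494}, y ∈ {495, 990}.
615 is closer to x = 494; 1206 is closer to y = 990.
So the nearest intersection is the lower-right power point.

x = 494 px, y = 990 px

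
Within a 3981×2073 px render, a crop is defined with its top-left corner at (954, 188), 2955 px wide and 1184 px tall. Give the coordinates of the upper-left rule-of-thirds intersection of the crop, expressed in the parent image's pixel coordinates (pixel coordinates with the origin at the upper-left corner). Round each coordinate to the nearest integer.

One third of the crop width 2955 is 985.00 px.
One third of the crop height 1184 is 394.67 px.
The upper-left point is one-third across and one-third down within the crop:
x = 954 + 1 × 985.00 ≈ 1939; y = 188 + 1 × 394.67 ≈ 583.

(1939, 583)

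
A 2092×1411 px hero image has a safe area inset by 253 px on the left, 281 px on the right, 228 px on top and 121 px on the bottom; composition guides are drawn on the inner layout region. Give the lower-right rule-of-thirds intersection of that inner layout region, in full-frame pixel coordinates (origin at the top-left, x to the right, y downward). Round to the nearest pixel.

x = 1292 px, y = 936 px

Content width = 2092 − 253 − 281 = 1558 px; content height = 1411 − 228 − 121 = 1062 px.
Lower-right is two-thirds across and two-thirds down within the inner layout region.
x = 253 + 2 × 1558/3 = 253 + 1038.67 ≈ 1292
y = 228 + 2 × 1062/3 = 228 + 708.00 ≈ 936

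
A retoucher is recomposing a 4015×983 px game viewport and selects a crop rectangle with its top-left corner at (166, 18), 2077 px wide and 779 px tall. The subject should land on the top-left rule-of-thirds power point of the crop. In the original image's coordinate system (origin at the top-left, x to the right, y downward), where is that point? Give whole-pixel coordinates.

One third of the crop width 2077 is 692.33 px.
One third of the crop height 779 is 259.67 px.
The top-left point is one-third across and one-third down within the crop:
x = 166 + 1 × 692.33 ≈ 858; y = 18 + 1 × 259.67 ≈ 278.

x = 858 px, y = 278 px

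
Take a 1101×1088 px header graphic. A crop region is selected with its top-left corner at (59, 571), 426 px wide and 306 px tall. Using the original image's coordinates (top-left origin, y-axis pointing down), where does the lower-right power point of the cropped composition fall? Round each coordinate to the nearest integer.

(343, 775)

One third of the crop width 426 is 142.00 px.
One third of the crop height 306 is 102.00 px.
The lower-right point is two-thirds across and two-thirds down within the crop:
x = 59 + 2 × 142.00 ≈ 343; y = 571 + 2 × 102.00 ≈ 775.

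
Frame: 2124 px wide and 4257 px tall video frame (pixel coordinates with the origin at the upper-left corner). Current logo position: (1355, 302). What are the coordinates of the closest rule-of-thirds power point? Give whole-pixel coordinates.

(1416, 1419)

Third lines: x ∈ {708, 1416}, y ∈ {1419, 2838}.
1355 is closer to x = 1416; 302 is closer to y = 1419.
So the nearest intersection is the upper-right power point.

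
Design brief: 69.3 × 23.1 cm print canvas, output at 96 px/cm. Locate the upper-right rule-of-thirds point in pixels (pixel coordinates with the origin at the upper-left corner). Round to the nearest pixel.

x = 4435 px, y = 739 px

In pixels the canvas is 69.3 × 96 = 6652.8 wide and 23.1 × 96 = 2217.6 tall.
The upper-right point is two-thirds across and one-third down:
x = 2 × 6652.8/3 ≈ 4435; y = 1 × 2217.6/3 ≈ 739.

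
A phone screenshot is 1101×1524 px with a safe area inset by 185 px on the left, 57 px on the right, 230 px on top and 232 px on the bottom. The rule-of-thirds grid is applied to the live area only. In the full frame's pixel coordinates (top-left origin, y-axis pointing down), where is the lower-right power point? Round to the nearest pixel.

Content width = 1101 − 185 − 57 = 859 px; content height = 1524 − 230 − 232 = 1062 px.
Lower-right is two-thirds across and two-thirds down within the live area.
x = 185 + 2 × 859/3 = 185 + 572.67 ≈ 758
y = 230 + 2 × 1062/3 = 230 + 708.00 ≈ 938

x = 758 px, y = 938 px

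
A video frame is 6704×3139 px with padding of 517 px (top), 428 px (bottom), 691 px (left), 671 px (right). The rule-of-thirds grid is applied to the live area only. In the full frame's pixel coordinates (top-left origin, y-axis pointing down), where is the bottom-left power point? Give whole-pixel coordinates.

(2472, 1980)

Content width = 6704 − 691 − 671 = 5342 px; content height = 3139 − 517 − 428 = 2194 px.
Bottom-left is one-third across and two-thirds down within the live area.
x = 691 + 1 × 5342/3 = 691 + 1780.67 ≈ 2472
y = 517 + 2 × 2194/3 = 517 + 1462.67 ≈ 1980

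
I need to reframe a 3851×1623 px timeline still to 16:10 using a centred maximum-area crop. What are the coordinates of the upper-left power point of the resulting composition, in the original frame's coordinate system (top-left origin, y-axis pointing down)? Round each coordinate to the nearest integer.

3851/1623 > 16/10, so the 16:10 crop keeps the full height 1623 and trims width to 1623 × 16/10 = 2596.80 px.
Left offset = (3851 − 2596.80)/2 = 627.10 px; top offset = 0.
Upper-left is one-third across and one-third down within the crop:
x = 627.10 + 1 × 2596.80/3 ≈ 1493; y = 0.00 + 1 × 1623.00/3 ≈ 541.

(1493, 541)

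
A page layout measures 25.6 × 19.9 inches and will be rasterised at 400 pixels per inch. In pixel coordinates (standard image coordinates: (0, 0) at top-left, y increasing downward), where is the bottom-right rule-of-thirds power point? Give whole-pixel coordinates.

In pixels the canvas is 25.6 × 400 = 10240 wide and 19.9 × 400 = 7960 tall.
The bottom-right point is two-thirds across and two-thirds down:
x = 2 × 10240/3 ≈ 6827; y = 2 × 7960/3 ≈ 5307.

(6827, 5307)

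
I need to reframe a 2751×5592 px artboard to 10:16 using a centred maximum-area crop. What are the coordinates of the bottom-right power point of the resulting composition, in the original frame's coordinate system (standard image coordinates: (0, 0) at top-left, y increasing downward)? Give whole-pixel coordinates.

x = 1834 px, y = 3530 px

2751/5592 < 10/16, so the 10:16 crop keeps the full width 2751 and trims height to 2751 × 16/10 = 4401.60 px.
Top offset = (5592 − 4401.60)/2 = 595.20 px; left offset = 0.
Bottom-right is two-thirds across and two-thirds down within the crop:
x = 0.00 + 2 × 2751.00/3 ≈ 1834; y = 595.20 + 2 × 4401.60/3 ≈ 3530.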